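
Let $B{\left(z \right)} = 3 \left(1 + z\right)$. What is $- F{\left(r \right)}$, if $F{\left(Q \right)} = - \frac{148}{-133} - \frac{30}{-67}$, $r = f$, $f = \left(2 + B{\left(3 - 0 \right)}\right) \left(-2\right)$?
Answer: $- \frac{13906}{8911} \approx -1.5605$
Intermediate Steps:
$B{\left(z \right)} = 3 + 3 z$
$f = -28$ ($f = \left(2 + \left(3 + 3 \left(3 - 0\right)\right)\right) \left(-2\right) = \left(2 + \left(3 + 3 \left(3 + 0\right)\right)\right) \left(-2\right) = \left(2 + \left(3 + 3 \cdot 3\right)\right) \left(-2\right) = \left(2 + \left(3 + 9\right)\right) \left(-2\right) = \left(2 + 12\right) \left(-2\right) = 14 \left(-2\right) = -28$)
$r = -28$
$F{\left(Q \right)} = \frac{13906}{8911}$ ($F{\left(Q \right)} = \left(-148\right) \left(- \frac{1}{133}\right) - - \frac{30}{67} = \frac{148}{133} + \frac{30}{67} = \frac{13906}{8911}$)
$- F{\left(r \right)} = \left(-1\right) \frac{13906}{8911} = - \frac{13906}{8911}$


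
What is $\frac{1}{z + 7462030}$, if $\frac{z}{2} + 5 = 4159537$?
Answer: $\frac{1}{15781094} \approx 6.3367 \cdot 10^{-8}$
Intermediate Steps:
$z = 8319064$ ($z = -10 + 2 \cdot 4159537 = -10 + 8319074 = 8319064$)
$\frac{1}{z + 7462030} = \frac{1}{8319064 + 7462030} = \frac{1}{15781094}$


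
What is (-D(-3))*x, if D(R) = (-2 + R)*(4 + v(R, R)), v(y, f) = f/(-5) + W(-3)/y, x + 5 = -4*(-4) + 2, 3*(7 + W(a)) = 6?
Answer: 1222/3 ≈ 407.33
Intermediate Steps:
W(a) = -5 (W(a) = -7 + (⅓)*6 = -7 + 2 = -5)
x = 13 (x = -5 + (-4*(-4) + 2) = -5 + (16 + 2) = -5 + 18 = 13)
v(y, f) = -5/y - f/5 (v(y, f) = f/(-5) - 5/y = f*(-⅕) - 5/y = -f/5 - 5/y = -5/y - f/5)
D(R) = (-2 + R)*(4 - 5/R - R/5) (D(R) = (-2 + R)*(4 + (-5/R - R/5)) = (-2 + R)*(4 - 5/R - R/5))
(-D(-3))*x = -(-13 + 10/(-3) - ⅕*(-3)² + (22/5)*(-3))*13 = -(-13 + 10*(-⅓) - ⅕*9 - 66/5)*13 = -(-13 - 10/3 - 9/5 - 66/5)*13 = -1*(-94/3)*13 = (94/3)*13 = 1222/3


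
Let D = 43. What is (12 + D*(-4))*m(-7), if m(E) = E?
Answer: 1120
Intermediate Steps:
(12 + D*(-4))*m(-7) = (12 + 43*(-4))*(-7) = (12 - 172)*(-7) = -160*(-7) = 1120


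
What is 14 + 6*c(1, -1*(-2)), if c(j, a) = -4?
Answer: -10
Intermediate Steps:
14 + 6*c(1, -1*(-2)) = 14 + 6*(-4) = 14 - 24 = -10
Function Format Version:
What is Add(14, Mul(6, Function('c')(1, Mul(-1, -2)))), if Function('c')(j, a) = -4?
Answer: -10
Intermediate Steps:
Add(14, Mul(6, Function('c')(1, Mul(-1, -2)))) = Add(14, Mul(6, -4)) = Add(14, -24) = -10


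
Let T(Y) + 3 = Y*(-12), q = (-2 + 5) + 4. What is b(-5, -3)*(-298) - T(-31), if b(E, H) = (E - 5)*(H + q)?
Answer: 11551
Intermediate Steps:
q = 7 (q = 3 + 4 = 7)
b(E, H) = (-5 + E)*(7 + H) (b(E, H) = (E - 5)*(H + 7) = (-5 + E)*(7 + H))
T(Y) = -3 - 12*Y (T(Y) = -3 + Y*(-12) = -3 - 12*Y)
b(-5, -3)*(-298) - T(-31) = (-35 - 5*(-3) + 7*(-5) - 5*(-3))*(-298) - (-3 - 12*(-31)) = (-35 + 15 - 35 + 15)*(-298) - (-3 + 372) = -40*(-298) - 1*369 = 11920 - 369 = 11551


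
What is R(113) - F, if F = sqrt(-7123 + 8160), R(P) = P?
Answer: 113 - sqrt(1037) ≈ 80.797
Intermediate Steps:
F = sqrt(1037) ≈ 32.203
R(113) - F = 113 - sqrt(1037)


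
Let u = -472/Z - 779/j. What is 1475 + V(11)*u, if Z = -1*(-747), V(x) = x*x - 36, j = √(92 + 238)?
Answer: 1061705/747 - 13243*√330/66 ≈ -2223.7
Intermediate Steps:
j = √330 ≈ 18.166
V(x) = -36 + x² (V(x) = x² - 36 = -36 + x²)
Z = 747
u = -472/747 - 779*√330/330 ≈ -43.514
1475 + V(11)*u = 1475 + (-36 + 11²)*(-472/747 - 779*√330/330) = 1475 + (-36 + 121)*(-472/747 - 779*√330/330) = 1475 + 85*(-472/747 - 779*√330/330) = 1475 + (-40120/747 - 13243*√330/66) = 1061705/747 - 13243*√330/66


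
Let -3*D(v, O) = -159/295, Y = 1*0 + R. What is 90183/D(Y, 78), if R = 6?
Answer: 26603985/53 ≈ 5.0196e+5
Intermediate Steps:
Y = 6 (Y = 1*0 + 6 = 0 + 6 = 6)
D(v, O) = 53/295 (D(v, O) = -(-53)/295 = -⅓*(-159/295) = 53/295)
90183/D(Y, 78) = 90183/(53/295) = 90183*(295/53) = 26603985/53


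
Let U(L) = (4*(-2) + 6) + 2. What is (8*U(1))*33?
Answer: 0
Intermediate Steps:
U(L) = 0 (U(L) = (-8 + 6) + 2 = -2 + 2 = 0)
(8*U(1))*33 = (8*0)*33 = 0*33 = 0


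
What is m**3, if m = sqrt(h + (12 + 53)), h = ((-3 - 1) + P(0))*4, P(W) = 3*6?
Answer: 1331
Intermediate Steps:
P(W) = 18
h = 56 (h = ((-3 - 1) + 18)*4 = (-4 + 18)*4 = 14*4 = 56)
m = 11 (m = sqrt(56 + (12 + 53)) = sqrt(56 + 65) = sqrt(121) = 11)
m**3 = 11**3 = 1331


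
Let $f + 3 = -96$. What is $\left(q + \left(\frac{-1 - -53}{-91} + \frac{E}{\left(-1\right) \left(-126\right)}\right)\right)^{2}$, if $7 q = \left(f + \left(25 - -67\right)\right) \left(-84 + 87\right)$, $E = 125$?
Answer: $\frac{105625}{15876} \approx 6.6531$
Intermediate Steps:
$f = -99$ ($f = -3 - 96 = -99$)
$q = -3$ ($q = \frac{\left(-99 + \left(25 - -67\right)\right) \left(-84 + 87\right)}{7} = \frac{\left(-99 + \left(25 + 67\right)\right) 3}{7} = \frac{\left(-99 + 92\right) 3}{7} = \frac{\left(-7\right) 3}{7} = \frac{1}{7} \left(-21\right) = -3$)
$\left(q + \left(\frac{-1 - -53}{-91} + \frac{E}{\left(-1\right) \left(-126\right)}\right)\right)^{2} = \left(-3 + \left(\frac{-1 - -53}{-91} + \frac{125}{\left(-1\right) \left(-126\right)}\right)\right)^{2} = \left(-3 + \left(\left(-1 + 53\right) \left(- \frac{1}{91}\right) + \frac{125}{126}\right)\right)^{2} = \left(-3 + \left(52 \left(- \frac{1}{91}\right) + 125 \cdot \frac{1}{126}\right)\right)^{2} = \left(-3 + \left(- \frac{4}{7} + \frac{125}{126}\right)\right)^{2} = \left(-3 + \frac{53}{126}\right)^{2} = \left(- \frac{325}{126}\right)^{2} = \frac{105625}{15876}$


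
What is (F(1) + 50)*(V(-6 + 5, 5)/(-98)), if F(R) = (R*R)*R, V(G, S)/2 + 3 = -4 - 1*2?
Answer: 459/49 ≈ 9.3673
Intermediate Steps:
V(G, S) = -18 (V(G, S) = -6 + 2*(-4 - 1*2) = -6 + 2*(-4 - 2) = -6 + 2*(-6) = -6 - 12 = -18)
F(R) = R³ (F(R) = R²*R = R³)
(F(1) + 50)*(V(-6 + 5, 5)/(-98)) = (1³ + 50)*(-18/(-98)) = (1 + 50)*(-18*(-1/98)) = 51*(9/49) = 459/49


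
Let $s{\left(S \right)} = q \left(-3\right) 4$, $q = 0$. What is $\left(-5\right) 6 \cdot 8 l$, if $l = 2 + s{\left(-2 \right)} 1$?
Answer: $-480$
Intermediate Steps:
$s{\left(S \right)} = 0$ ($s{\left(S \right)} = 0 \left(-3\right) 4 = 0 \cdot 4 = 0$)
$l = 2$ ($l = 2 + 0 \cdot 1 = 2 + 0 = 2$)
$\left(-5\right) 6 \cdot 8 l = \left(-5\right) 6 \cdot 8 \cdot 2 = \left(-30\right) 8 \cdot 2 = \left(-240\right) 2 = -480$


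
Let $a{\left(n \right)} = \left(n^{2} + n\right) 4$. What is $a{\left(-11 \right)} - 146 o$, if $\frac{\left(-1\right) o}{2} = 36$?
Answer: $10952$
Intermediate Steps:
$o = -72$ ($o = \left(-2\right) 36 = -72$)
$a{\left(n \right)} = 4 n + 4 n^{2}$ ($a{\left(n \right)} = \left(n + n^{2}\right) 4 = 4 n + 4 n^{2}$)
$a{\left(-11 \right)} - 146 o = 4 \left(-11\right) \left(1 - 11\right) - -10512 = 4 \left(-11\right) \left(-10\right) + 10512 = 440 + 10512 = 10952$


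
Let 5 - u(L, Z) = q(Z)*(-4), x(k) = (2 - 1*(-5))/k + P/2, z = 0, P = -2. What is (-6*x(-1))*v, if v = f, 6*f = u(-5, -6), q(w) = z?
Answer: 40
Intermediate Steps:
q(w) = 0
x(k) = -1 + 7/k (x(k) = (2 - 1*(-5))/k - 2/2 = (2 + 5)/k - 2*½ = 7/k - 1 = -1 + 7/k)
u(L, Z) = 5 (u(L, Z) = 5 - 0*(-4) = 5 - 1*0 = 5 + 0 = 5)
f = ⅚ (f = (⅙)*5 = ⅚ ≈ 0.83333)
v = ⅚ ≈ 0.83333
(-6*x(-1))*v = -6*(7 - 1*(-1))/(-1)*(⅚) = -(-6)*(7 + 1)*(⅚) = -(-6)*8*(⅚) = -6*(-8)*(⅚) = 48*(⅚) = 40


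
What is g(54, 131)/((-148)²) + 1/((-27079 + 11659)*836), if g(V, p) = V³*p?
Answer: 16619702428511/17647943280 ≈ 941.74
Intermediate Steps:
g(V, p) = p*V³
g(54, 131)/((-148)²) + 1/((-27079 + 11659)*836) = (131*54³)/((-148)²) + 1/((-27079 + 11659)*836) = (131*157464)/21904 + (1/836)/(-15420) = 20627784*(1/21904) - 1/15420*1/836 = 2578473/2738 - 1/12891120 = 16619702428511/17647943280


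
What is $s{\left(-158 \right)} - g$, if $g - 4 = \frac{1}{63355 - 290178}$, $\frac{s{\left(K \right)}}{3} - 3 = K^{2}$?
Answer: $\frac{16988362232}{226823} \approx 74897.0$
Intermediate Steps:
$s{\left(K \right)} = 9 + 3 K^{2}$
$g = \frac{907291}{226823}$ ($g = 4 + \frac{1}{63355 - 290178} = 4 + \frac{1}{-226823} = 4 - \frac{1}{226823} = \frac{907291}{226823} \approx 4.0$)
$s{\left(-158 \right)} - g = \left(9 + 3 \left(-158\right)^{2}\right) - \frac{907291}{226823} = \left(9 + 3 \cdot 24964\right) - \frac{907291}{226823} = \left(9 + 74892\right) - \frac{907291}{226823} = 74901 - \frac{907291}{226823} = \frac{16988362232}{226823}$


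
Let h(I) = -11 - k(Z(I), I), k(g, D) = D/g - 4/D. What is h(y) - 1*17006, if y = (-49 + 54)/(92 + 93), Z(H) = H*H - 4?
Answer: -92357738/5475 ≈ -16869.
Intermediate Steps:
Z(H) = -4 + H² (Z(H) = H² - 4 = -4 + H²)
k(g, D) = -4/D + D/g
y = 1/37 (y = 5/185 = 5*(1/185) = 1/37 ≈ 0.027027)
h(I) = -11 + 4/I - I/(-4 + I²) (h(I) = -11 - (-4/I + I/(-4 + I²)) = -11 + (4/I - I/(-4 + I²)) = -11 + 4/I - I/(-4 + I²))
h(y) - 1*17006 = (-11 + 4/(1/37) - 1*1/37/(-4 + (1/37)²)) - 1*17006 = (-11 + 4*37 - 1*1/37/(-4 + 1/1369)) - 17006 = (-11 + 148 - 1*1/37/(-5475/1369)) - 17006 = (-11 + 148 - 1*1/37*(-1369/5475)) - 17006 = (-11 + 148 + 37/5475) - 17006 = 750112/5475 - 17006 = -92357738/5475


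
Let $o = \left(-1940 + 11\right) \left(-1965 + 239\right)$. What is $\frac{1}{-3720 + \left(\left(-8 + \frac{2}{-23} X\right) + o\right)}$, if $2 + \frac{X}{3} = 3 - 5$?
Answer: $\frac{23}{76491722} \approx 3.0069 \cdot 10^{-7}$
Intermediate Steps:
$X = -12$ ($X = -6 + 3 \left(3 - 5\right) = -6 + 3 \left(-2\right) = -6 - 6 = -12$)
$o = 3329454$ ($o = \left(-1929\right) \left(-1726\right) = 3329454$)
$\frac{1}{-3720 + \left(\left(-8 + \frac{2}{-23} X\right) + o\right)} = \frac{1}{-3720 + \left(\left(-8 + \frac{2}{-23} \left(-12\right)\right) + 3329454\right)} = \frac{1}{-3720 + \left(\left(-8 + 2 \left(- \frac{1}{23}\right) \left(-12\right)\right) + 3329454\right)} = \frac{1}{-3720 + \left(\left(-8 - - \frac{24}{23}\right) + 3329454\right)} = \frac{1}{-3720 + \left(\left(-8 + \frac{24}{23}\right) + 3329454\right)} = \frac{1}{-3720 + \left(- \frac{160}{23} + 3329454\right)} = \frac{1}{-3720 + \frac{76577282}{23}} = \frac{1}{\frac{76491722}{23}} = \frac{23}{76491722}$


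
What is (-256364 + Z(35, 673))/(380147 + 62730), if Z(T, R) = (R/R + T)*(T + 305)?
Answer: -244124/442877 ≈ -0.55122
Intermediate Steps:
Z(T, R) = (1 + T)*(305 + T)
(-256364 + Z(35, 673))/(380147 + 62730) = (-256364 + (305 + 35² + 306*35))/(380147 + 62730) = (-256364 + (305 + 1225 + 10710))/442877 = (-256364 + 12240)*(1/442877) = -244124*1/442877 = -244124/442877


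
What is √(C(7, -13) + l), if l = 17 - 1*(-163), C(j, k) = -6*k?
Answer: √258 ≈ 16.062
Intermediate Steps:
l = 180 (l = 17 + 163 = 180)
√(C(7, -13) + l) = √(-6*(-13) + 180) = √(78 + 180) = √258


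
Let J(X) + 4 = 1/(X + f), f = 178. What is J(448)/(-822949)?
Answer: 2503/515166074 ≈ 4.8586e-6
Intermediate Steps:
J(X) = -4 + 1/(178 + X) (J(X) = -4 + 1/(X + 178) = -4 + 1/(178 + X))
J(448)/(-822949) = ((-711 - 4*448)/(178 + 448))/(-822949) = ((-711 - 1792)/626)*(-1/822949) = ((1/626)*(-2503))*(-1/822949) = -2503/626*(-1/822949) = 2503/515166074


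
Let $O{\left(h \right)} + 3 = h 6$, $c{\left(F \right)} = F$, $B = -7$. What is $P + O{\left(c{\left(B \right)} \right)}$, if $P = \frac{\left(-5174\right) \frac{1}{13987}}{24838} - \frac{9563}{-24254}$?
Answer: $- \frac{187925286385549}{4213030228462} \approx -44.606$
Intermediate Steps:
$P = \frac{1661073895241}{4213030228462}$ ($P = \left(-5174\right) \frac{1}{13987} \cdot \frac{1}{24838} - - \frac{9563}{24254} = \left(- \frac{5174}{13987}\right) \frac{1}{24838} + \frac{9563}{24254} = - \frac{2587}{173704553} + \frac{9563}{24254} = \frac{1661073895241}{4213030228462} \approx 0.39427$)
$O{\left(h \right)} = -3 + 6 h$ ($O{\left(h \right)} = -3 + h 6 = -3 + 6 h$)
$P + O{\left(c{\left(B \right)} \right)} = \frac{1661073895241}{4213030228462} + \left(-3 + 6 \left(-7\right)\right) = \frac{1661073895241}{4213030228462} - 45 = - \frac{187925286385549}{4213030228462}$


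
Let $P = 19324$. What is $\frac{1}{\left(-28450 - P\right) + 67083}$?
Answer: $\frac{1}{19309} \approx 5.1789 \cdot 10^{-5}$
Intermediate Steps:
$\frac{1}{\left(-28450 - P\right) + 67083} = \frac{1}{\left(-28450 - 19324\right) + 67083} = \frac{1}{-47774 + 67083} = \frac{1}{19309}$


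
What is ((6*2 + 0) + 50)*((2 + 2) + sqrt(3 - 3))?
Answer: 248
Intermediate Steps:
((6*2 + 0) + 50)*((2 + 2) + sqrt(3 - 3)) = ((12 + 0) + 50)*(4 + sqrt(0)) = (12 + 50)*(4 + 0) = 62*4 = 248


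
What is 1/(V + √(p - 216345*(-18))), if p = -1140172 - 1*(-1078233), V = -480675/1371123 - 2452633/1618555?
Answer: 6041784872915326410060/12408930711647490130925131439 + 3238012652281399278225*√3832271/12408930711647490130925131439 ≈ 0.00051131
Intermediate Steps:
V = -106175908756/56903538135 (V = -480675*1/1371123 - 2452633*1/1618555 = -12325/35157 - 2452633/1618555 = -106175908756/56903538135 ≈ -1.8659)
p = -61939 (p = -1140172 + 1078233 = -61939)
1/(V + √(p - 216345*(-18))) = 1/(-106175908756/56903538135 + √(-61939 - 216345*(-18))) = 1/(-106175908756/56903538135 + √(-61939 + 3894210)) = 1/(-106175908756/56903538135 + √3832271)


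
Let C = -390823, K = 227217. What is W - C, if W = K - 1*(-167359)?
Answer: 785399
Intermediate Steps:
W = 394576 (W = 227217 - 1*(-167359) = 227217 + 167359 = 394576)
W - C = 394576 - 1*(-390823) = 394576 + 390823 = 785399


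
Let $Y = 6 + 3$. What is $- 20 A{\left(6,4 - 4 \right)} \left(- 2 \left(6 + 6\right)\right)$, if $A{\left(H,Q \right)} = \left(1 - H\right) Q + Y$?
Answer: $4320$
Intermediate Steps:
$Y = 9$
$A{\left(H,Q \right)} = 9 + Q \left(1 - H\right)$ ($A{\left(H,Q \right)} = \left(1 - H\right) Q + 9 = Q \left(1 - H\right) + 9 = 9 + Q \left(1 - H\right)$)
$- 20 A{\left(6,4 - 4 \right)} \left(- 2 \left(6 + 6\right)\right) = - 20 \left(9 + \left(4 - 4\right) - 6 \left(4 - 4\right)\right) \left(- 2 \left(6 + 6\right)\right) = - 20 \left(9 + 0 - 6 \cdot 0\right) \left(\left(-2\right) 12\right) = - 20 \left(9 + 0 + 0\right) \left(-24\right) = \left(-20\right) 9 \left(-24\right) = \left(-180\right) \left(-24\right) = 4320$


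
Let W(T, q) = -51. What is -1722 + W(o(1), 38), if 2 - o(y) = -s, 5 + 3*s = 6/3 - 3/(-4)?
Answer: -1773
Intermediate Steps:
s = -¾ (s = -5/3 + (6/3 - 3/(-4))/3 = -5/3 + (6*(⅓) - 3*(-¼))/3 = -5/3 + (2 + ¾)/3 = -5/3 + (⅓)*(11/4) = -5/3 + 11/12 = -¾ ≈ -0.75000)
o(y) = 5/4 (o(y) = 2 - (-1)*(-3)/4 = 2 - 1*¾ = 2 - ¾ = 5/4)
-1722 + W(o(1), 38) = -1722 - 51 = -1773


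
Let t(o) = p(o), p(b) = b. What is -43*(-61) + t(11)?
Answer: 2634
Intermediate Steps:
t(o) = o
-43*(-61) + t(11) = -43*(-61) + 11 = 2623 + 11 = 2634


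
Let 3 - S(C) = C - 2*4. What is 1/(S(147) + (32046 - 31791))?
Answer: 1/119 ≈ 0.0084034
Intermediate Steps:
S(C) = 11 - C (S(C) = 3 - (C - 2*4) = 3 - (C - 8) = 3 - (-8 + C) = 3 + (8 - C) = 11 - C)
1/(S(147) + (32046 - 31791)) = 1/((11 - 1*147) + (32046 - 31791)) = 1/((11 - 147) + 255) = 1/(-136 + 255) = 1/119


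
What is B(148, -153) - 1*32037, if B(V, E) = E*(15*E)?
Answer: 319098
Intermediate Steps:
B(V, E) = 15*E**2
B(148, -153) - 1*32037 = 15*(-153)**2 - 1*32037 = 15*23409 - 32037 = 351135 - 32037 = 319098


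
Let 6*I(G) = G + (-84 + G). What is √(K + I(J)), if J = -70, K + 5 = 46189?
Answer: 2*√103830/3 ≈ 214.82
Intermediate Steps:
K = 46184 (K = -5 + 46189 = 46184)
I(G) = -14 + G/3 (I(G) = (G + (-84 + G))/6 = (-84 + 2*G)/6 = -14 + G/3)
√(K + I(J)) = √(46184 + (-14 + (⅓)*(-70))) = √(46184 + (-14 - 70/3)) = √(46184 - 112/3) = √(138440/3) = 2*√103830/3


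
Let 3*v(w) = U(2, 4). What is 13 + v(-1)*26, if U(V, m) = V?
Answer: 91/3 ≈ 30.333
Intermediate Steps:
v(w) = ⅔ (v(w) = (⅓)*2 = ⅔)
13 + v(-1)*26 = 13 + (⅔)*26 = 13 + 52/3 = 91/3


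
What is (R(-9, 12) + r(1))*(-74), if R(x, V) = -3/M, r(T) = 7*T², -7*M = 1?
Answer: -2072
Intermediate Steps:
M = -⅐ (M = -⅐*1 = -⅐ ≈ -0.14286)
R(x, V) = 21 (R(x, V) = -3/(-⅐) = -3*(-7) = 21)
(R(-9, 12) + r(1))*(-74) = (21 + 7*1²)*(-74) = (21 + 7*1)*(-74) = (21 + 7)*(-74) = 28*(-74) = -2072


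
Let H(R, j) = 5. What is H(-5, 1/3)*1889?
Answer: 9445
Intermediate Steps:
H(-5, 1/3)*1889 = 5*1889 = 9445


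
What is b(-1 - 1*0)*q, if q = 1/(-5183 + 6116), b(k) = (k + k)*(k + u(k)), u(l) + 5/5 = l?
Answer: 2/311 ≈ 0.0064309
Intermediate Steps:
u(l) = -1 + l
b(k) = 2*k*(-1 + 2*k) (b(k) = (k + k)*(k + (-1 + k)) = (2*k)*(-1 + 2*k) = 2*k*(-1 + 2*k))
q = 1/933 ≈ 0.0010718
b(-1 - 1*0)*q = (2*(-1 - 1*0)*(-1 + 2*(-1 - 1*0)))*(1/933) = (2*(-1 + 0)*(-1 + 2*(-1 + 0)))*(1/933) = (2*(-1)*(-1 + 2*(-1)))*(1/933) = (2*(-1)*(-1 - 2))*(1/933) = (2*(-1)*(-3))*(1/933) = 6*(1/933) = 2/311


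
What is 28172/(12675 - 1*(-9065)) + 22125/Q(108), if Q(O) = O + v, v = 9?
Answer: 40357802/211965 ≈ 190.40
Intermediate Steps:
Q(O) = 9 + O (Q(O) = O + 9 = 9 + O)
28172/(12675 - 1*(-9065)) + 22125/Q(108) = 28172/(12675 - 1*(-9065)) + 22125/(9 + 108) = 28172/(12675 + 9065) + 22125/117 = 28172/21740 + 22125*(1/117) = 28172*(1/21740) + 7375/39 = 7043/5435 + 7375/39 = 40357802/211965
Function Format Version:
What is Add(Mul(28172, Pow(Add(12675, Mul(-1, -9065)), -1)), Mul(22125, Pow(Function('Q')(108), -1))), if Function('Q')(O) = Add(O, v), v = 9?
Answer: Rational(40357802, 211965) ≈ 190.40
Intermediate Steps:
Function('Q')(O) = Add(9, O) (Function('Q')(O) = Add(O, 9) = Add(9, O))
Add(Mul(28172, Pow(Add(12675, Mul(-1, -9065)), -1)), Mul(22125, Pow(Function('Q')(108), -1))) = Add(Mul(28172, Pow(Add(12675, Mul(-1, -9065)), -1)), Mul(22125, Pow(Add(9, 108), -1))) = Add(Mul(28172, Pow(Add(12675, 9065), -1)), Mul(22125, Pow(117, -1))) = Add(Mul(28172, Pow(21740, -1)), Mul(22125, Rational(1, 117))) = Add(Mul(28172, Rational(1, 21740)), Rational(7375, 39)) = Add(Rational(7043, 5435), Rational(7375, 39)) = Rational(40357802, 211965)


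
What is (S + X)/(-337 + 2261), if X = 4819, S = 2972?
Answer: 7791/1924 ≈ 4.0494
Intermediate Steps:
(S + X)/(-337 + 2261) = (2972 + 4819)/(-337 + 2261) = 7791/1924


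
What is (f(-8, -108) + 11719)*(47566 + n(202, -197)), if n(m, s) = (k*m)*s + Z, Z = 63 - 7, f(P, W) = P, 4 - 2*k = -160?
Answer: -37656556546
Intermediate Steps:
k = 82 (k = 2 - ½*(-160) = 2 + 80 = 82)
Z = 56
n(m, s) = 56 + 82*m*s (n(m, s) = (82*m)*s + 56 = 82*m*s + 56 = 56 + 82*m*s)
(f(-8, -108) + 11719)*(47566 + n(202, -197)) = (-8 + 11719)*(47566 + (56 + 82*202*(-197))) = 11711*(47566 + (56 - 3263108)) = 11711*(47566 - 3263052) = 11711*(-3215486) = -37656556546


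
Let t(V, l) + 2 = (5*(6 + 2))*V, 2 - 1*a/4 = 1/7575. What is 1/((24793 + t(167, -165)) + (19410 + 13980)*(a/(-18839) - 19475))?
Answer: -9513695/6186173555465101 ≈ -1.5379e-9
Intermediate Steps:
a = 60596/7575 (a = 8 - 4/7575 = 60596/7575 ≈ 7.9995)
t(V, l) = -2 + 40*V (t(V, l) = -2 + (5*(6 + 2))*V = -2 + (5*8)*V = -2 + 40*V)
1/((24793 + t(167, -165)) + (19410 + 13980)*(a/(-18839) - 19475)) = 1/((24793 + (-2 + 40*167)) + (19410 + 13980)*((60596/7575)/(-18839) - 19475)) = 1/((24793 + (-2 + 6680)) + 33390*((60596/7575)*(-1/18839) - 19475)) = 1/((24793 + 6678) + 33390*(-60596/142705425 - 19475)) = 1/(31471 + 33390*(-2779188212471/142705425)) = 1/(31471 - 6186472960960446/9513695) = 1/(-6186173555465101/9513695) = -9513695/6186173555465101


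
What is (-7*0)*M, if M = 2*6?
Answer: 0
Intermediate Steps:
M = 12
(-7*0)*M = -7*0*12 = 0*12 = 0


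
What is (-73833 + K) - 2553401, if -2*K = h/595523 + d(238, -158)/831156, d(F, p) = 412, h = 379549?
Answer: -325102194311495413/123743128647 ≈ -2.6272e+6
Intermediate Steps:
K = -39463723015/123743128647 (K = -(379549/595523 + 412/831156)/2 = -(379549*(1/595523) + 412*(1/831156))/2 = -(379549/595523 + 103/207789)/2 = -½*78927446030/123743128647 = -39463723015/123743128647 ≈ -0.31892)
(-73833 + K) - 2553401 = (-73833 - 39463723015/123743128647) - 2553401 = -9136365881116966/123743128647 - 2553401 = -325102194311495413/123743128647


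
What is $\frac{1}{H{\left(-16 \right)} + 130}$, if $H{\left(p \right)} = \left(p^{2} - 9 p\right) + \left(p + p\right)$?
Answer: $\frac{1}{498} \approx 0.002008$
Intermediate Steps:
$H{\left(p \right)} = p^{2} - 7 p$ ($H{\left(p \right)} = \left(p^{2} - 9 p\right) + 2 p = p^{2} - 7 p$)
$\frac{1}{H{\left(-16 \right)} + 130} = \frac{1}{- 16 \left(-7 - 16\right) + 130} = \frac{1}{\left(-16\right) \left(-23\right) + 130} = \frac{1}{368 + 130} = \frac{1}{498}$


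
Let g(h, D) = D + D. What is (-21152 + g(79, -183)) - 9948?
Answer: -31466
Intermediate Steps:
g(h, D) = 2*D
(-21152 + g(79, -183)) - 9948 = (-21152 + 2*(-183)) - 9948 = (-21152 - 366) - 9948 = -21518 - 9948 = -31466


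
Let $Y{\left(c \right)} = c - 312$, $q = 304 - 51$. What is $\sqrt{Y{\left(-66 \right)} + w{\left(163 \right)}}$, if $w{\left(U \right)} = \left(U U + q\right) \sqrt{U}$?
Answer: $\sqrt{-378 + 26822 \sqrt{163}} \approx 584.86$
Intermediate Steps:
$q = 253$ ($q = 304 - 51 = 253$)
$Y{\left(c \right)} = -312 + c$
$w{\left(U \right)} = \sqrt{U} \left(253 + U^{2}\right)$ ($w{\left(U \right)} = \left(U U + 253\right) \sqrt{U} = \left(U^{2} + 253\right) \sqrt{U} = \left(253 + U^{2}\right) \sqrt{U} = \sqrt{U} \left(253 + U^{2}\right)$)
$\sqrt{Y{\left(-66 \right)} + w{\left(163 \right)}} = \sqrt{\left(-312 - 66\right) + \sqrt{163} \left(253 + 163^{2}\right)} = \sqrt{-378 + \sqrt{163} \left(253 + 26569\right)} = \sqrt{-378 + \sqrt{163} \cdot 26822} = \sqrt{-378 + 26822 \sqrt{163}}$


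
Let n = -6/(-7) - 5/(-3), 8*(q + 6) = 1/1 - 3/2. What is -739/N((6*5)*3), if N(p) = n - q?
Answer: -248304/2885 ≈ -86.067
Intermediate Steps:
q = -97/16 (q = -6 + (1/1 - 3/2)/8 = -6 + (1*1 - 3*1/2)/8 = -6 + (1 - 3/2)/8 = -6 + (1/8)*(-1/2) = -6 - 1/16 = -97/16 ≈ -6.0625)
n = 53/21 (n = -6*(-1/7) - 5*(-1/3) = 6/7 + 5/3 = 53/21 ≈ 2.5238)
N(p) = 2885/336 (N(p) = 53/21 - 1*(-97/16) = 53/21 + 97/16 = 2885/336)
-739/N((6*5)*3) = -739/2885/336 = -739*336/2885 = -248304/2885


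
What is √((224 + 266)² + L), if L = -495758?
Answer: I*√255658 ≈ 505.63*I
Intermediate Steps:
√((224 + 266)² + L) = √((224 + 266)² - 495758) = √(490² - 495758) = √(240100 - 495758) = √(-255658) = I*√255658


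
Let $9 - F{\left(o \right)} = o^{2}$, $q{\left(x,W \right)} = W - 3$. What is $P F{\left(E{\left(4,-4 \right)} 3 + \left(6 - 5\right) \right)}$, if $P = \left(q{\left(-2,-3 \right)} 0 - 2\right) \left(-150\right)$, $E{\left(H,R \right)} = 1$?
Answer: $-2100$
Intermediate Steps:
$q{\left(x,W \right)} = -3 + W$
$F{\left(o \right)} = 9 - o^{2}$
$P = 300$ ($P = \left(\left(-3 - 3\right) 0 - 2\right) \left(-150\right) = \left(\left(-6\right) 0 - 2\right) \left(-150\right) = \left(0 - 2\right) \left(-150\right) = \left(-2\right) \left(-150\right) = 300$)
$P F{\left(E{\left(4,-4 \right)} 3 + \left(6 - 5\right) \right)} = 300 \left(9 - \left(1 \cdot 3 + \left(6 - 5\right)\right)^{2}\right) = 300 \left(9 - \left(3 + \left(6 - 5\right)\right)^{2}\right) = 300 \left(9 - \left(3 + 1\right)^{2}\right) = 300 \left(9 - 4^{2}\right) = 300 \left(9 - 16\right) = 300 \left(-7\right) = -2100$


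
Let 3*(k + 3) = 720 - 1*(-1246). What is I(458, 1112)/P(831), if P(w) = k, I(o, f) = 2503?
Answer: 7509/1957 ≈ 3.8370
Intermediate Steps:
k = 1957/3 (k = -3 + (720 - 1*(-1246))/3 = -3 + (720 + 1246)/3 = -3 + (⅓)*1966 = -3 + 1966/3 = 1957/3 ≈ 652.33)
P(w) = 1957/3
I(458, 1112)/P(831) = 2503/(1957/3) = 2503*(3/1957) = 7509/1957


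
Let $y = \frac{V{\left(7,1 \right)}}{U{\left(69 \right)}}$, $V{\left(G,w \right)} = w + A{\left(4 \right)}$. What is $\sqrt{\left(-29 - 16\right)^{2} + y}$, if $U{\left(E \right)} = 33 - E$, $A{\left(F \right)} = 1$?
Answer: $\frac{\sqrt{72898}}{6} \approx 44.999$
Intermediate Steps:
$V{\left(G,w \right)} = 1 + w$ ($V{\left(G,w \right)} = w + 1 = 1 + w$)
$y = - \frac{1}{18}$ ($y = \frac{1 + 1}{33 - 69} = \frac{2}{33 - 69} = \frac{2}{-36} = 2 \left(- \frac{1}{36}\right) = - \frac{1}{18} \approx -0.055556$)
$\sqrt{\left(-29 - 16\right)^{2} + y} = \sqrt{\left(-29 - 16\right)^{2} - \frac{1}{18}} = \sqrt{\left(-45\right)^{2} - \frac{1}{18}} = \sqrt{2025 - \frac{1}{18}} = \sqrt{\frac{36449}{18}} = \frac{\sqrt{72898}}{6}$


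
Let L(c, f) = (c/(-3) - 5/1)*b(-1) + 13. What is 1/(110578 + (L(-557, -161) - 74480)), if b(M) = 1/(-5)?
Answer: 15/541123 ≈ 2.7720e-5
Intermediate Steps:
b(M) = -⅕
L(c, f) = 14 + c/15 (L(c, f) = (c/(-3) - 5/1)*(-⅕) + 13 = (c*(-⅓) - 5*1)*(-⅕) + 13 = (-c/3 - 5)*(-⅕) + 13 = (-5 - c/3)*(-⅕) + 13 = (1 + c/15) + 13 = 14 + c/15)
1/(110578 + (L(-557, -161) - 74480)) = 1/(110578 + ((14 + (1/15)*(-557)) - 74480)) = 1/(110578 + ((14 - 557/15) - 74480)) = 1/(110578 + (-347/15 - 74480)) = 1/(110578 - 1117547/15) = 1/(541123/15) = 15/541123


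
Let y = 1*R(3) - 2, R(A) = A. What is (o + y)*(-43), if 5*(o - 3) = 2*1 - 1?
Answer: -903/5 ≈ -180.60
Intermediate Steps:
o = 16/5 (o = 3 + (2*1 - 1)/5 = 3 + (2 - 1)/5 = 3 + (⅕)*1 = 3 + ⅕ = 16/5 ≈ 3.2000)
y = 1 (y = 1*3 - 2 = 3 - 2 = 1)
(o + y)*(-43) = (16/5 + 1)*(-43) = (21/5)*(-43) = -903/5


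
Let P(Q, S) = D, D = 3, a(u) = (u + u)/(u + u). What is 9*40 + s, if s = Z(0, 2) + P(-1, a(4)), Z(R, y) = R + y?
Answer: 365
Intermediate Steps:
a(u) = 1 (a(u) = (2*u)/((2*u)) = (2*u)*(1/(2*u)) = 1)
P(Q, S) = 3
s = 5 (s = (0 + 2) + 3 = 2 + 3 = 5)
9*40 + s = 9*40 + 5 = 360 + 5 = 365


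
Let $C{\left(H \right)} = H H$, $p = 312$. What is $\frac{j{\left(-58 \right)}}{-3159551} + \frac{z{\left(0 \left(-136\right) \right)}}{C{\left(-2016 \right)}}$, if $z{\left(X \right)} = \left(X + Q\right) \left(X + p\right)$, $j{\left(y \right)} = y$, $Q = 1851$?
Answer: $\frac{25346032555}{178350334848} \approx 0.14211$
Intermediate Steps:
$C{\left(H \right)} = H^{2}$
$z{\left(X \right)} = \left(312 + X\right) \left(1851 + X\right)$ ($z{\left(X \right)} = \left(X + 1851\right) \left(X + 312\right) = \left(1851 + X\right) \left(312 + X\right) = \left(312 + X\right) \left(1851 + X\right)$)
$\frac{j{\left(-58 \right)}}{-3159551} + \frac{z{\left(0 \left(-136\right) \right)}}{C{\left(-2016 \right)}} = - \frac{58}{-3159551} + \frac{577512 + \left(0 \left(-136\right)\right)^{2} + 2163 \cdot 0 \left(-136\right)}{\left(-2016\right)^{2}} = \left(-58\right) \left(- \frac{1}{3159551}\right) + \frac{577512 + 0^{2} + 2163 \cdot 0}{4064256} = \frac{58}{3159551} + \left(577512 + 0 + 0\right) \frac{1}{4064256} = \frac{58}{3159551} + 577512 \cdot \frac{1}{4064256} = \frac{58}{3159551} + \frac{8021}{56448} = \frac{25346032555}{178350334848}$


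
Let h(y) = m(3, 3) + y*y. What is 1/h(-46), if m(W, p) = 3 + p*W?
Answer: 1/2128 ≈ 0.00046992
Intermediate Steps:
m(W, p) = 3 + W*p
h(y) = 12 + y² (h(y) = (3 + 3*3) + y*y = (3 + 9) + y² = 12 + y²)
1/h(-46) = 1/(12 + (-46)²) = 1/(12 + 2116) = 1/2128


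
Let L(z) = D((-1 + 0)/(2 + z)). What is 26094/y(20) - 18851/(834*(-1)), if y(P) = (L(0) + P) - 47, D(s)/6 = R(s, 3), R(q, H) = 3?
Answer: -799731/278 ≈ -2876.7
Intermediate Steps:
D(s) = 18 (D(s) = 6*3 = 18)
L(z) = 18
y(P) = -29 + P (y(P) = (18 + P) - 47 = -29 + P)
26094/y(20) - 18851/(834*(-1)) = 26094/(-29 + 20) - 18851/(834*(-1)) = 26094/(-9) - 18851/(-834) = 26094*(-1/9) - 18851*(-1/834) = -8698/3 + 18851/834 = -799731/278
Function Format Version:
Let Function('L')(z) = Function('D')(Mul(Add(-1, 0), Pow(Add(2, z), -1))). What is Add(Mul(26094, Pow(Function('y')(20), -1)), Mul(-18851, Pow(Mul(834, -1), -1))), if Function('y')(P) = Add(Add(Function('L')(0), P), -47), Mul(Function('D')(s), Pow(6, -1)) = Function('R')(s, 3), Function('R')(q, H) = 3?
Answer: Rational(-799731, 278) ≈ -2876.7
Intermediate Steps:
Function('D')(s) = 18 (Function('D')(s) = Mul(6, 3) = 18)
Function('L')(z) = 18
Function('y')(P) = Add(-29, P) (Function('y')(P) = Add(Add(18, P), -47) = Add(-29, P))
Add(Mul(26094, Pow(Function('y')(20), -1)), Mul(-18851, Pow(Mul(834, -1), -1))) = Add(Mul(26094, Pow(Add(-29, 20), -1)), Mul(-18851, Pow(Mul(834, -1), -1))) = Add(Mul(26094, Pow(-9, -1)), Mul(-18851, Pow(-834, -1))) = Add(Mul(26094, Rational(-1, 9)), Mul(-18851, Rational(-1, 834))) = Add(Rational(-8698, 3), Rational(18851, 834)) = Rational(-799731, 278)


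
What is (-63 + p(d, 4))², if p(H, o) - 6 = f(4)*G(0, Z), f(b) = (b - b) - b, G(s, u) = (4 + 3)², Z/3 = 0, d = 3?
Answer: 64009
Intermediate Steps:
Z = 0 (Z = 3*0 = 0)
G(s, u) = 49 (G(s, u) = 7² = 49)
f(b) = -b (f(b) = 0 - b = -b)
p(H, o) = -190 (p(H, o) = 6 - 1*4*49 = 6 - 4*49 = 6 - 196 = -190)
(-63 + p(d, 4))² = (-63 - 190)² = (-253)² = 64009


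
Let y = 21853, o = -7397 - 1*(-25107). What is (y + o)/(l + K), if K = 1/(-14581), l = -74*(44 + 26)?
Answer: -576868103/75529581 ≈ -7.6376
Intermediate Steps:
o = 17710 (o = -7397 + 25107 = 17710)
l = -5180 (l = -74*70 = -5180)
K = -1/14581 ≈ -6.8582e-5
(y + o)/(l + K) = (21853 + 17710)/(-5180 - 1/14581) = 39563/(-75529581/14581) = 39563*(-14581/75529581) = -576868103/75529581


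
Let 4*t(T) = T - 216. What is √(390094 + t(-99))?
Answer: √1560061/2 ≈ 624.51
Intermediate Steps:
t(T) = -54 + T/4 (t(T) = (T - 216)/4 = (-216 + T)/4 = -54 + T/4)
√(390094 + t(-99)) = √(390094 + (-54 + (¼)*(-99))) = √(390094 + (-54 - 99/4)) = √(390094 - 315/4) = √(1560061/4) = √1560061/2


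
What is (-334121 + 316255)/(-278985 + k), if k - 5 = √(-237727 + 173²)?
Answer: 2492128340/38915024099 + 8933*I*√207798/38915024099 ≈ 0.06404 + 0.00010464*I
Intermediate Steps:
k = 5 + I*√207798 (k = 5 + √(-237727 + 173²) = 5 + √(-237727 + 29929) = 5 + √(-207798) = 5 + I*√207798 ≈ 5.0 + 455.85*I)
(-334121 + 316255)/(-278985 + k) = (-334121 + 316255)/(-278985 + (5 + I*√207798)) = -17866/(-278980 + I*√207798)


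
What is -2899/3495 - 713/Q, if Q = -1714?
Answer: -2476951/5990430 ≈ -0.41348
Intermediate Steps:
-2899/3495 - 713/Q = -2899/3495 - 713/(-1714) = -2899*1/3495 - 713*(-1/1714) = -2899/3495 + 713/1714 = -2476951/5990430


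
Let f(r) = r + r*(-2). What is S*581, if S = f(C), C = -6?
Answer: 3486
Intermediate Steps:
f(r) = -r (f(r) = r - 2*r = -r)
S = 6 (S = -1*(-6) = 6)
S*581 = 6*581 = 3486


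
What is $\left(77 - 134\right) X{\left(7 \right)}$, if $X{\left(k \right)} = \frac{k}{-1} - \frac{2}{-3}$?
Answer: $361$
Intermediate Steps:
$X{\left(k \right)} = \frac{2}{3} - k$ ($X{\left(k \right)} = k \left(-1\right) - - \frac{2}{3} = - k + \frac{2}{3} = \frac{2}{3} - k$)
$\left(77 - 134\right) X{\left(7 \right)} = \left(77 - 134\right) \left(\frac{2}{3} - 7\right) = - 57 \left(\frac{2}{3} - 7\right) = \left(-57\right) \left(- \frac{19}{3}\right) = 361$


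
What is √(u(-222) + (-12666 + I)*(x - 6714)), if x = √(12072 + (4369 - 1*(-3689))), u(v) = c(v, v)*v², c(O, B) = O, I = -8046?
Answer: 2*√(32029830 - 5178*√20130) ≈ 11188.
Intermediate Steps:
u(v) = v³ (u(v) = v*v² = v³)
x = √20130 (x = √(12072 + (4369 + 3689)) = √(12072 + 8058) = √20130 ≈ 141.88)
√(u(-222) + (-12666 + I)*(x - 6714)) = √((-222)³ + (-12666 - 8046)*(√20130 - 6714)) = √(-10941048 - 20712*(-6714 + √20130)) = √(-10941048 + (139060368 - 20712*√20130)) = √(128119320 - 20712*√20130)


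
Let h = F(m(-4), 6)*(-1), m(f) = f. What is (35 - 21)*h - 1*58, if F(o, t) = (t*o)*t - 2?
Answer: 1986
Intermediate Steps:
F(o, t) = -2 + o*t² (F(o, t) = (o*t)*t - 2 = o*t² - 2 = -2 + o*t²)
h = 146 (h = (-2 - 4*6²)*(-1) = (-2 - 4*36)*(-1) = (-2 - 144)*(-1) = -146*(-1) = 146)
(35 - 21)*h - 1*58 = (35 - 21)*146 - 1*58 = 14*146 - 58 = 2044 - 58 = 1986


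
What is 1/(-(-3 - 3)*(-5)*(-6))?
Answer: 1/180 ≈ 0.0055556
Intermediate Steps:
1/(-(-3 - 3)*(-5)*(-6)) = 1/(-(-6)*(-5)*(-6)) = 1/(-1*30*(-6)) = 1/(-30*(-6)) = 1/180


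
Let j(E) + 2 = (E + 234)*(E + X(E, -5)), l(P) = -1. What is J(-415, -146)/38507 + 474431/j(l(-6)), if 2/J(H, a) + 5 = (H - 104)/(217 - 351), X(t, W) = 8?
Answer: 2758605655495/9471913353 ≈ 291.24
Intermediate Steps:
J(H, a) = 2/(-283/67 - H/134) (J(H, a) = 2/(-5 + (H - 104)/(217 - 351)) = 2/(-5 + (-104 + H)/(-134)) = 2/(-5 + (-104 + H)*(-1/134)) = 2/(-5 + (52/67 - H/134)) = 2/(-283/67 - H/134))
j(E) = -2 + (8 + E)*(234 + E) (j(E) = -2 + (E + 234)*(E + 8) = -2 + (234 + E)*(8 + E) = -2 + (8 + E)*(234 + E))
J(-415, -146)/38507 + 474431/j(l(-6)) = -268/(566 - 415)/38507 + 474431/(1870 + (-1)**2 + 242*(-1)) = -268/151*(1/38507) + 474431/(1870 + 1 - 242) = -268*1/151*(1/38507) + 474431/1629 = -268/151*1/38507 + 474431*(1/1629) = -268/5814557 + 474431/1629 = 2758605655495/9471913353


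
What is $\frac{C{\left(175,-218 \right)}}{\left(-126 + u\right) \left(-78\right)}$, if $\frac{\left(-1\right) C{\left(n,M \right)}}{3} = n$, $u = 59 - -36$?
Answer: $- \frac{175}{806} \approx -0.21712$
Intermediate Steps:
$u = 95$ ($u = 59 + 36 = 95$)
$C{\left(n,M \right)} = - 3 n$
$\frac{C{\left(175,-218 \right)}}{\left(-126 + u\right) \left(-78\right)} = \frac{\left(-3\right) 175}{\left(-126 + 95\right) \left(-78\right)} = - \frac{525}{\left(-31\right) \left(-78\right)} = - \frac{525}{2418} = \left(-525\right) \frac{1}{2418} = - \frac{175}{806}$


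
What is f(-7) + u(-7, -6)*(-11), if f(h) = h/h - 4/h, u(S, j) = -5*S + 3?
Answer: -2915/7 ≈ -416.43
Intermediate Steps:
u(S, j) = 3 - 5*S
f(h) = 1 - 4/h
f(-7) + u(-7, -6)*(-11) = (-4 - 7)/(-7) + (3 - 5*(-7))*(-11) = -⅐*(-11) + (3 + 35)*(-11) = 11/7 + 38*(-11) = 11/7 - 418 = -2915/7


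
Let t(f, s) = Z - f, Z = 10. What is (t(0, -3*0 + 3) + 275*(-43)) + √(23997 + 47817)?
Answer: -11815 + √71814 ≈ -11547.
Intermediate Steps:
t(f, s) = 10 - f
(t(0, -3*0 + 3) + 275*(-43)) + √(23997 + 47817) = ((10 - 1*0) + 275*(-43)) + √(23997 + 47817) = ((10 + 0) - 11825) + √71814 = (10 - 11825) + √71814 = -11815 + √71814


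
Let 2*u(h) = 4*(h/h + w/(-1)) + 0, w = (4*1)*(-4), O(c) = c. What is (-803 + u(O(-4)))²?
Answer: 591361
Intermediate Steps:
w = -16 (w = 4*(-4) = -16)
u(h) = 34 (u(h) = (4*(h/h - 16/(-1)) + 0)/2 = (4*(1 - 16*(-1)) + 0)/2 = (4*(1 + 16) + 0)/2 = (4*17 + 0)/2 = (68 + 0)/2 = (½)*68 = 34)
(-803 + u(O(-4)))² = (-803 + 34)² = (-769)² = 591361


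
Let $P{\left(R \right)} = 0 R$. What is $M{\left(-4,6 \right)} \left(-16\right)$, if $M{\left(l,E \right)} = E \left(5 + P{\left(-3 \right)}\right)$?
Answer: $-480$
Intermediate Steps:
$P{\left(R \right)} = 0$
$M{\left(l,E \right)} = 5 E$ ($M{\left(l,E \right)} = E \left(5 + 0\right) = E 5 = 5 E$)
$M{\left(-4,6 \right)} \left(-16\right) = 5 \cdot 6 \left(-16\right) = 30 \left(-16\right) = -480$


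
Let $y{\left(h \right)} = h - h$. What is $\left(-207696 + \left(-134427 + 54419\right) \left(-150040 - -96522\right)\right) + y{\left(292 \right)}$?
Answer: $4281660448$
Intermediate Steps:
$y{\left(h \right)} = 0$
$\left(-207696 + \left(-134427 + 54419\right) \left(-150040 - -96522\right)\right) + y{\left(292 \right)} = \left(-207696 + \left(-134427 + 54419\right) \left(-150040 - -96522\right)\right) + 0 = \left(-207696 - 80008 \left(-150040 + 96522\right)\right) + 0 = \left(-207696 - -4281868144\right) + 0 = \left(-207696 + 4281868144\right) + 0 = 4281660448 + 0 = 4281660448$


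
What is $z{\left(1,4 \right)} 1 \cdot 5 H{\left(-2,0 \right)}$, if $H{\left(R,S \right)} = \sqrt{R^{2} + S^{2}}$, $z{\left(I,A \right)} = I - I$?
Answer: $0$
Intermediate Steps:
$z{\left(I,A \right)} = 0$
$z{\left(1,4 \right)} 1 \cdot 5 H{\left(-2,0 \right)} = 0 \cdot 1 \cdot 5 \sqrt{\left(-2\right)^{2} + 0^{2}} = 0 \cdot 5 \sqrt{4 + 0} = 0 \sqrt{4} = 0 \cdot 2 = 0$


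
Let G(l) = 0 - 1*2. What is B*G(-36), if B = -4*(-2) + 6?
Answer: -28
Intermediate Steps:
G(l) = -2 (G(l) = 0 - 2 = -2)
B = 14 (B = 8 + 6 = 14)
B*G(-36) = 14*(-2) = -28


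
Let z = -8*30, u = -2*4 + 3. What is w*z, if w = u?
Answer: 1200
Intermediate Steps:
u = -5 (u = -8 + 3 = -5)
w = -5
z = -240
w*z = -5*(-240) = 1200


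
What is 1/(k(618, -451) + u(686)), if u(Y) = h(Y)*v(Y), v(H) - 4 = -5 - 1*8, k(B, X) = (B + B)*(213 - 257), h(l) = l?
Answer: -1/60558 ≈ -1.6513e-5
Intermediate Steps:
k(B, X) = -88*B (k(B, X) = (2*B)*(-44) = -88*B)
v(H) = -9 (v(H) = 4 + (-5 - 1*8) = 4 + (-5 - 8) = 4 - 13 = -9)
u(Y) = -9*Y (u(Y) = Y*(-9) = -9*Y)
1/(k(618, -451) + u(686)) = 1/(-88*618 - 9*686) = 1/(-54384 - 6174) = 1/(-60558) = -1/60558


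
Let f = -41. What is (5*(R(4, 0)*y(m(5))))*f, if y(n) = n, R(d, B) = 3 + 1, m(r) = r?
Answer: -4100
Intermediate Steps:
R(d, B) = 4
(5*(R(4, 0)*y(m(5))))*f = (5*(4*5))*(-41) = (5*20)*(-41) = 100*(-41) = -4100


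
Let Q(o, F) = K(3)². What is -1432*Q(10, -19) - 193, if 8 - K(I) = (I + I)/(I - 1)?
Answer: -35993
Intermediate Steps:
K(I) = 8 - 2*I/(-1 + I) (K(I) = 8 - (I + I)/(I - 1) = 8 - 2*I/(-1 + I))
Q(o, F) = 25 (Q(o, F) = (2*(-4 + 3*3)/(-1 + 3))² = (2*(-4 + 9)/2)² = (2*(½)*5)² = 5² = 25)
-1432*Q(10, -19) - 193 = -1432*25 - 193 = -35800 - 193 = -35993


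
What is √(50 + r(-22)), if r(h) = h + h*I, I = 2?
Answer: 4*I ≈ 4.0*I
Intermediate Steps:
r(h) = 3*h (r(h) = h + h*2 = h + 2*h = 3*h)
√(50 + r(-22)) = √(50 + 3*(-22)) = √(50 - 66) = √(-16) = 4*I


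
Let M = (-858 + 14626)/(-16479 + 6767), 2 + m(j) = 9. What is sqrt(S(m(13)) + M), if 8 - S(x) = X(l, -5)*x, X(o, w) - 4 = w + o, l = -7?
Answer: 5*sqrt(3689346)/1214 ≈ 7.9109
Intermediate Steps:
m(j) = 7 (m(j) = -2 + 9 = 7)
M = -1721/1214 (M = 13768/(-9712) = 13768*(-1/9712) = -1721/1214 ≈ -1.4176)
X(o, w) = 4 + o + w (X(o, w) = 4 + (w + o) = 4 + (o + w) = 4 + o + w)
S(x) = 8 + 8*x (S(x) = 8 - (4 - 7 - 5)*x = 8 - (-8)*x = 8 + 8*x)
sqrt(S(m(13)) + M) = sqrt((8 + 8*7) - 1721/1214) = sqrt((8 + 56) - 1721/1214) = sqrt(64 - 1721/1214) = sqrt(75975/1214) = 5*sqrt(3689346)/1214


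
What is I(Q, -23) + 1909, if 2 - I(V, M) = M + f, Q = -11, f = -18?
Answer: 1952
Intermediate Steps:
I(V, M) = 20 - M (I(V, M) = 2 - (M - 18) = 2 - (-18 + M) = 2 + (18 - M) = 20 - M)
I(Q, -23) + 1909 = (20 - 1*(-23)) + 1909 = (20 + 23) + 1909 = 43 + 1909 = 1952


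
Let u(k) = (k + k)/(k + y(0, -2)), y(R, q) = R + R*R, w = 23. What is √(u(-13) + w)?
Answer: 5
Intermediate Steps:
y(R, q) = R + R²
u(k) = 2 (u(k) = (k + k)/(k + 0*(1 + 0)) = (2*k)/(k + 0*1) = (2*k)/(k + 0) = (2*k)/k = 2)
√(u(-13) + w) = √(2 + 23) = √25 = 5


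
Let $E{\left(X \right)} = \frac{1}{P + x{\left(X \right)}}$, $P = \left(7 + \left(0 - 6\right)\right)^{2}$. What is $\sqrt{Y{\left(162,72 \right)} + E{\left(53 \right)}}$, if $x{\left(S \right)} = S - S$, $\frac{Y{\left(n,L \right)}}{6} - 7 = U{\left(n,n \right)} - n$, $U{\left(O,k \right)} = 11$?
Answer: $i \sqrt{863} \approx 29.377 i$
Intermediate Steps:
$Y{\left(n,L \right)} = 108 - 6 n$ ($Y{\left(n,L \right)} = 42 + 6 \left(11 - n\right) = 42 - \left(-66 + 6 n\right) = 108 - 6 n$)
$P = 1$ ($P = \left(7 + \left(0 - 6\right)\right)^{2} = \left(7 - 6\right)^{2} = 1^{2} = 1$)
$x{\left(S \right)} = 0$
$E{\left(X \right)} = 1$ ($E{\left(X \right)} = \frac{1}{1 + 0} = 1^{-1} = 1$)
$\sqrt{Y{\left(162,72 \right)} + E{\left(53 \right)}} = \sqrt{\left(108 - 972\right) + 1} = \sqrt{-864 + 1} = \sqrt{-863} = i \sqrt{863}$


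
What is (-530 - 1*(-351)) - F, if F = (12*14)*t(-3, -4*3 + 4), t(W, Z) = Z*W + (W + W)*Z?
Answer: -12275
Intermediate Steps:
t(W, Z) = 3*W*Z (t(W, Z) = W*Z + (2*W)*Z = W*Z + 2*W*Z = 3*W*Z)
F = 12096 (F = (12*14)*(3*(-3)*(-4*3 + 4)) = 168*(3*(-3)*(-12 + 4)) = 168*(3*(-3)*(-8)) = 168*72 = 12096)
(-530 - 1*(-351)) - F = (-530 - 1*(-351)) - 1*12096 = (-530 + 351) - 12096 = -179 - 12096 = -12275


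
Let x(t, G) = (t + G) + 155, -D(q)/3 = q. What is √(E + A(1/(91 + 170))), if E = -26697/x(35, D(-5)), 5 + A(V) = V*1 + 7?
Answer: I*√40786873390/17835 ≈ 11.324*I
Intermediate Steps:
D(q) = -3*q
A(V) = 2 + V (A(V) = -5 + (V*1 + 7) = -5 + (V + 7) = -5 + (7 + V) = 2 + V)
x(t, G) = 155 + G + t (x(t, G) = (G + t) + 155 = 155 + G + t)
E = -26697/205 (E = -26697/(155 - 3*(-5) + 35) = -26697/(155 + 15 + 35) = -26697/205 ≈ -130.23)
√(E + A(1/(91 + 170))) = √(-26697/205 + (2 + 1/(91 + 170))) = √(-26697/205 + (2 + 1/261)) = √(-26697/205 + 523/261) = √(-6860702/53505) = I*√40786873390/17835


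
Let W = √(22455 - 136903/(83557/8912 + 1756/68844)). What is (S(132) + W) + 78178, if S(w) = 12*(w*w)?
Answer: 287266 + √16412385580113753694455/1442011895 ≈ 2.8736e+5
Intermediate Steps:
S(w) = 12*w²
W = √16412385580113753694455/1442011895 (W = √(22455 - 136903/(83557*(1/8912) + 1756*(1/68844))) = √(22455 - 136903/(83557/8912 + 439/17211)) = √(22455 - 136903/1442011895/153384432) = √(22455 - 136903*153384432/1442011895) = √(22455 - 20998788894096/1442011895) = √(11381588208129/1442011895) = √16412385580113753694455/1442011895 ≈ 88.842)
(S(132) + W) + 78178 = (12*132² + √16412385580113753694455/1442011895) + 78178 = (12*17424 + √16412385580113753694455/1442011895) + 78178 = (209088 + √16412385580113753694455/1442011895) + 78178 = 287266 + √16412385580113753694455/1442011895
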